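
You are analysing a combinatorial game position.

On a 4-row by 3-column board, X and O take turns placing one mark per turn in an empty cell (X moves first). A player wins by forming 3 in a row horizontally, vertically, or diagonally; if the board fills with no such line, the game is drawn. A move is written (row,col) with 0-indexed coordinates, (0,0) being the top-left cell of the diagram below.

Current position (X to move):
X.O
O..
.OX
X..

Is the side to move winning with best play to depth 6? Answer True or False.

X winning at [X.O/O../.OX/X..]: True

ply 1, X at X.O/O../.OX/X.. | (0,1)=-1→XXO/O../.OX/X..; (1,1)=+1→X.O/OX./.OX/X..*; (1,2)=-1→X.O/O.X/.OX/X..; (2,0)=-1→X.O/O../XOX/X..; (3,1)=-1→X.O/O../.OX/XX.; (3,2)=+1→X.O/O../.OX/X.X
ply 2: X.O/OX./.OX/X.. is terminal -1 (O); from X.O/O../.OX/X.. depth 6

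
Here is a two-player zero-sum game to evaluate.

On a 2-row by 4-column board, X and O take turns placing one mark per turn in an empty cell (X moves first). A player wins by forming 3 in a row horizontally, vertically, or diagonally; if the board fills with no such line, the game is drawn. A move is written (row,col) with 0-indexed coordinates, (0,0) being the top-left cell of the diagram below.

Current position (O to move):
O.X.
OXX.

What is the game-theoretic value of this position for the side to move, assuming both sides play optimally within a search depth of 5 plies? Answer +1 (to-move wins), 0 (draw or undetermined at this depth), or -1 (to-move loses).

value(O.X./OXX., O) = 0

p1 O@[O.X./OXX.]: (0,1)[OOX./OXX.]-1 (0,3)[O.XO/OXX.]-1 (1,3)[O.X./OXXO]+0*
p2 X@[O.X./OXXO]: (0,1)[OXX./OXXO]+0* (0,3)[O.XX/OXXO]+0
p3 O@[OXX./OXXO]: (0,3)[OXXO/OXXO]+0*
p4 X@[OXXO/OXXO] terminal +0; root [O.X./OXX.] d5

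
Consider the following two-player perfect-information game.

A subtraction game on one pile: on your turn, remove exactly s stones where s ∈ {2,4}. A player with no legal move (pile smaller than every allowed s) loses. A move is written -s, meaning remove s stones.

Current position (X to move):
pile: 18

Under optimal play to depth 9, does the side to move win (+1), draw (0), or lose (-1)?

value(18, X) = -1

[18] X move#1: -2:-1/16*, -4:-1/14
[16] O move#2: -2:-1/14, -4:+1/12*
[12] X move#3: -2:-1/10*, -4:-1/8
[10] O move#4: -2:-1/8, -4:+1/6*
[6] X move#5: -2:-1/4*, -4:-1/2
[4] O move#6: -2:-1/2, -4:+1/0*
[0] end (terminal -1, X#7); searched 18 to 9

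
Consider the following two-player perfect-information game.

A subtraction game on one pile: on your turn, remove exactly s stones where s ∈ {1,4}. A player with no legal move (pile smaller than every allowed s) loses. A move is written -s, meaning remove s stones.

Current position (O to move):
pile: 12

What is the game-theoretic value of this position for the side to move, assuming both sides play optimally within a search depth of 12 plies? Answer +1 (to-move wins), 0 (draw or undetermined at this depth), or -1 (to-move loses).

value(12, O) = -1

p1 O@[12]: -1[11]-1* -4[8]-1
p2 X@[11]: -1[10]+1* -4[7]+1
p3 O@[10]: -1[9]-1* -4[6]-1
p4 X@[9]: -1[8]-1 -4[5]+1*
p5 O@[5]: -1[4]-1* -4[1]-1
p6 X@[4]: -1[3]-1 -4[0]+1*
p7 O@[0] terminal -1; root [12] d12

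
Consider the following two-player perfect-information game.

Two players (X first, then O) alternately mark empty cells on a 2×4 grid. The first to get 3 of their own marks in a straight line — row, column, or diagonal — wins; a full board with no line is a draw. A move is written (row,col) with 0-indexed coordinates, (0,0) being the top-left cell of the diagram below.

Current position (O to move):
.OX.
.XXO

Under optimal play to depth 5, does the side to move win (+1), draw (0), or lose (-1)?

ply 1, O at .OX./.XXO | (0,0)=-1→OOX./.XXO; (0,3)=-1→.OXO/.XXO; (1,0)=+0→.OX./OXXO*
ply 2, X at .OX./OXXO | (0,0)=+0→XOX./OXXO*; (0,3)=+0→.OXX/OXXO
ply 3, O at XOX./OXXO | (0,3)=+0→XOXO/OXXO*
ply 4: XOXO/OXXO is terminal +0 (X); from .OX./.XXO depth 5

value(.OX./.XXO, O) = 0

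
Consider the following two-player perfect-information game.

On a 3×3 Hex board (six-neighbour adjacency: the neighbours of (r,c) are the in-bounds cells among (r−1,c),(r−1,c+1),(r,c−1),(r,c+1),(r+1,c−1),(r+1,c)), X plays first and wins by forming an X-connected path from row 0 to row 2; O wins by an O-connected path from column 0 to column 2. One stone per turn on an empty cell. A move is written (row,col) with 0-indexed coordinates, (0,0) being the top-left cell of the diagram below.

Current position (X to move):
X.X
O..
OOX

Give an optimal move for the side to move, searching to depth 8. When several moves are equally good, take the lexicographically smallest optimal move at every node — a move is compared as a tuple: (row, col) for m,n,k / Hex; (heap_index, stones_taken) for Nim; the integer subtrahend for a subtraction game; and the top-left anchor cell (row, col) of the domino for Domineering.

X's best at [X.X/O../OOX]: (1,2)

p1 X@[X.X/O../OOX]: (0,1)[XXX/O../OOX]-1 (1,1)[X.X/OX./OOX]-1 (1,2)[X.X/O.X/OOX]+1*
p2 O@[X.X/O.X/OOX] terminal -1; root [X.X/O../OOX] d8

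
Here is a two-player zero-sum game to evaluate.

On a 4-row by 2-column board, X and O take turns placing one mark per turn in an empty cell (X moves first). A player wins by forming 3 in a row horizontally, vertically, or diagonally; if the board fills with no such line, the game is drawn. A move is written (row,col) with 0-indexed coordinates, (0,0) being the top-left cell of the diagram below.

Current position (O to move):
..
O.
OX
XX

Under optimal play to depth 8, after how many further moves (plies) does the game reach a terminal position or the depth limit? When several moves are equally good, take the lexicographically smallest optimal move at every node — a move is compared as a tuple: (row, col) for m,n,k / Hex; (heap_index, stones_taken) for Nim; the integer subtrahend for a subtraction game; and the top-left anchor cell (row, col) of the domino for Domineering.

[../O./OX/XX] O move#1: (0,0):+1/O./O./OX/XX*, (0,1):-1/.O/O./OX/XX, (1,1):+0/../OO/OX/XX
[O./O./OX/XX] end (terminal -1, X#2); searched ../O./OX/XX to 8

PV length from [../O./OX/XX]: 1 ply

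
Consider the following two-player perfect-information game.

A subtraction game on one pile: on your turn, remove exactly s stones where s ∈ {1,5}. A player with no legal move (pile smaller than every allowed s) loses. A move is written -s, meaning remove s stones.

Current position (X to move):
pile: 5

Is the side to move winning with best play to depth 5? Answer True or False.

[5] X move#1: -1:+1/4*, -5:+1/0
[4] O move#2: -1:-1/3*
[3] X move#3: -1:+1/2*
[2] O move#4: -1:-1/1*
[1] X move#5: -1:+1/0*
[0] end (terminal -1, O#6); searched 5 to 5

X winning at [5]: True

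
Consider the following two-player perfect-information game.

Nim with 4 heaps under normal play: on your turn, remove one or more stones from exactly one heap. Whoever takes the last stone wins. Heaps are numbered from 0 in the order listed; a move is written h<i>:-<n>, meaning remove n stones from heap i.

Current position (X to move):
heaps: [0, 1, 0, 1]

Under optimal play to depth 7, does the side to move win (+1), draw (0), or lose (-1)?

p1 X@[(0,1,0,1)]: h1:-1[(0,0,0,1)]-1* h3:-1[(0,1,0,0)]-1
p2 O@[(0,0,0,1)]: h3:-1[(0,0,0,0)]+1*
p3 X@[(0,0,0,0)] terminal -1; root [(0,1,0,1)] d7

value((0,1,0,1), X) = -1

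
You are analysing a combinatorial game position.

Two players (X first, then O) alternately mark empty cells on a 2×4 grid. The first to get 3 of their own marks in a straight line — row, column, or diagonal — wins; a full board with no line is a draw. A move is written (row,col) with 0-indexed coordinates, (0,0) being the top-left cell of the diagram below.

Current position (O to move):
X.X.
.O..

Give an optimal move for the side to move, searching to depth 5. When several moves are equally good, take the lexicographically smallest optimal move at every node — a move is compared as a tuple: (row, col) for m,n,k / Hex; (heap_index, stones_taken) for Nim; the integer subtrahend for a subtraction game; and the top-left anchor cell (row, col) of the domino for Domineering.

[X.X./.O..] O move#1: (0,1):+0/XOX./.O..*, (0,3):-1/X.XO/.O.., (1,0):-1/X.X./OO.., (1,2):-1/X.X./.OO., (1,3):-1/X.X./.O.O
[XOX./.O..] X move#2: (0,3):-1/XOXX/.O.., (1,0):+0/XOX./XO..*, (1,2):+0/XOX./.OX., (1,3):+0/XOX./.O.X
[XOX./XO..] O move#3: (0,3):+0/XOXO/XO..*, (1,2):+0/XOX./XOO., (1,3):+0/XOX./XO.O
[XOXO/XO..] X move#4: (1,2):+0/XOXO/XOX.*, (1,3):+0/XOXO/XO.X
[XOXO/XOX.] O move#5: (1,3):+0/XOXO/XOXO*
[XOXO/XOXO] end (terminal +0, X#6); searched X.X./.O.. to 5

O's best at [X.X./.O..]: (0,1)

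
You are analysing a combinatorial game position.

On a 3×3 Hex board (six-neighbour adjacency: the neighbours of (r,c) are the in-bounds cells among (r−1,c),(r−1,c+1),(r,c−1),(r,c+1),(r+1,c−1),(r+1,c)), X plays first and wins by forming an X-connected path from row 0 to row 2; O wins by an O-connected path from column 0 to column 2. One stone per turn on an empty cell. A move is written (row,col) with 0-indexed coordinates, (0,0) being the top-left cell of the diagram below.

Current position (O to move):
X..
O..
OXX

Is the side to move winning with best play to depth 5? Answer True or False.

ply 1, O at X../O../OXX | (0,1)=-1→XO./O../OXX; (0,2)=+1→X.O/O../OXX*; (1,1)=+1→X../OO./OXX; (1,2)=-1→X../O.O/OXX
ply 2, X at X.O/O../OXX | (0,1)=-1→XXO/O../OXX*; (1,1)=-1→X.O/OX./OXX; (1,2)=-1→X.O/O.X/OXX
ply 3, O at XXO/O../OXX | (1,1)=+1→XXO/OO./OXX*; (1,2)=-1→XXO/O.O/OXX
ply 4: XXO/OO./OXX is terminal -1 (X); from X../O../OXX depth 5

O winning at [X../O../OXX]: True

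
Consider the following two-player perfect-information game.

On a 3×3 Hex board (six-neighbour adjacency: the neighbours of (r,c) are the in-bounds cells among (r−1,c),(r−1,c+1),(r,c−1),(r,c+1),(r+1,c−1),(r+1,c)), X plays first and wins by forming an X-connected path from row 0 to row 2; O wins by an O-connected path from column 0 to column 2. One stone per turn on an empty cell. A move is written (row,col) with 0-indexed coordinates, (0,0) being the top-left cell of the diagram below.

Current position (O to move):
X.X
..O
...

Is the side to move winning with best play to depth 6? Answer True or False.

O winning at [X.X/..O/...]: True

ply 1, O at X.X/..O/... | (0,1)=-1→XOX/..O/...; (1,0)=-1→X.X/O.O/...; (1,1)=+1→X.X/.OO/...*; (2,0)=+1→X.X/..O/O..; (2,1)=-1→X.X/..O/.O.; (2,2)=-1→X.X/..O/..O
ply 2, X at X.X/.OO/... | (0,1)=-1→XXX/.OO/...*; (1,0)=-1→X.X/XOO/...; (2,0)=-1→X.X/.OO/X..; (2,1)=-1→X.X/.OO/.X.; (2,2)=-1→X.X/.OO/..X
ply 3, O at XXX/.OO/... | (1,0)=+1→XXX/OOO/...*; (2,0)=+1→XXX/.OO/O..; (2,1)=+1→XXX/.OO/.O.; (2,2)=+1→XXX/.OO/..O
ply 4: XXX/OOO/... is terminal -1 (X); from X.X/..O/... depth 6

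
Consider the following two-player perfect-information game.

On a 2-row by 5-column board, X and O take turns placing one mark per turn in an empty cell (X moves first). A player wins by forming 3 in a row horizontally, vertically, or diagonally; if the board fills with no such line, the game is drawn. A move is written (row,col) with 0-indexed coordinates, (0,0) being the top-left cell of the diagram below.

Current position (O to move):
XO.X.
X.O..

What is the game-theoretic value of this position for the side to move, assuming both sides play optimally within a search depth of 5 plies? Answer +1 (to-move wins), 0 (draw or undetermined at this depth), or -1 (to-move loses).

p1 O@[XO.X./X.O..]: (0,2)[XOOX./X.O..]+0 (0,4)[XO.XO/X.O..]+0 (1,1)[XO.X./XOO..]+0 (1,3)[XO.X./X.OO.]+1* (1,4)[XO.X./X.O.O]+0
p2 X@[XO.X./X.OO.]: (0,2)[XOXX./X.OO.]-1* (0,4)[XO.XX/X.OO.]-1 (1,1)[XO.X./XXOO.]-1 (1,4)[XO.X./X.OOX]-1
p3 O@[XOXX./X.OO.]: (0,4)[XOXXO/X.OO.]+1* (1,1)[XOXX./XOOO.]+1 (1,4)[XOXX./X.OOO]+1
p4 X@[XOXXO/X.OO.]: (1,1)[XOXXO/XXOO.]-1* (1,4)[XOXXO/X.OOX]-1
p5 O@[XOXXO/XXOO.]: (1,4)[XOXXO/XXOOO]+1*
p6 X@[XOXXO/XXOOO] terminal -1; root [XO.X./X.O..] d5

value(XO.X./X.O.., O) = +1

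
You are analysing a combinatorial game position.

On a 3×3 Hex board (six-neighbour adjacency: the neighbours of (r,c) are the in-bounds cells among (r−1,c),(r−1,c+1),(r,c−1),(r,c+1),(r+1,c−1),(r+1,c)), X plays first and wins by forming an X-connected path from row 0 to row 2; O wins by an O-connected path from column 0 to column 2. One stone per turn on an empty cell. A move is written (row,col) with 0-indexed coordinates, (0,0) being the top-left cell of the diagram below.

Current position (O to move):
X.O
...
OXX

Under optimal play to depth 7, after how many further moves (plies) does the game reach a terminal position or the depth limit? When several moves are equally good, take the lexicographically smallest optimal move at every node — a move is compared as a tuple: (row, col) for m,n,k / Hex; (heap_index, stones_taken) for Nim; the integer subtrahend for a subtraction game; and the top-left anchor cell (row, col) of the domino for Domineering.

PV length from [X.O/.../OXX]: 3 plies

ply 1, O at X.O/.../OXX | (0,1)=+1→XOO/.../OXX*; (1,0)=+1→X.O/O../OXX; (1,1)=+1→X.O/.O./OXX; (1,2)=-1→X.O/..O/OXX
ply 2, X at XOO/.../OXX | (1,0)=-1→XOO/X../OXX*; (1,1)=-1→XOO/.X./OXX; (1,2)=-1→XOO/..X/OXX
ply 3, O at XOO/X../OXX | (1,1)=+1→XOO/XO./OXX*; (1,2)=-1→XOO/X.O/OXX
ply 4: XOO/XO./OXX is terminal -1 (X); from X.O/.../OXX depth 7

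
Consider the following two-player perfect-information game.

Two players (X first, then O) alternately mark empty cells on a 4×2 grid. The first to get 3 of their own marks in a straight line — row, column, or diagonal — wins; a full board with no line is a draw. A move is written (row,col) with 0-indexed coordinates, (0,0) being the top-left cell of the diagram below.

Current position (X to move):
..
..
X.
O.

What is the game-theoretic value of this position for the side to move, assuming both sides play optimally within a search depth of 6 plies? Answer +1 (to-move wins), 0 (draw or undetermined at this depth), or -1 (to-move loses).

value(../../X./O., X) = 0

ply 1, X at ../../X./O. | (0,0)=+0→X./../X./O.*; (0,1)=+0→.X/../X./O.; (1,0)=+0→../X./X./O.; (1,1)=+0→../.X/X./O.; (2,1)=+0→../../XX/O.; (3,1)=+0→../../X./OX
ply 2, O at X./../X./O. | (0,1)=-1→XO/../X./O.; (1,0)=+0→X./O./X./O.*; (1,1)=-1→X./.O/X./O.; (2,1)=-1→X./../XO/O.; (3,1)=-1→X./../X./OO
ply 3, X at X./O./X./O. | (0,1)=+0→XX/O./X./O.*; (1,1)=+0→X./OX/X./O.; (2,1)=+0→X./O./XX/O.; (3,1)=+0→X./O./X./OX
ply 4, O at XX/O./X./O. | (1,1)=+0→XX/OO/X./O.*; (2,1)=+0→XX/O./XO/O.; (3,1)=+0→XX/O./X./OO
ply 5, X at XX/OO/X./O. | (2,1)=+0→XX/OO/XX/O.*; (3,1)=+0→XX/OO/X./OX
ply 6, O at XX/OO/XX/O. | (3,1)=+0→XX/OO/XX/OO*
ply 7: XX/OO/XX/OO is terminal +0 (X); from ../../X./O. depth 6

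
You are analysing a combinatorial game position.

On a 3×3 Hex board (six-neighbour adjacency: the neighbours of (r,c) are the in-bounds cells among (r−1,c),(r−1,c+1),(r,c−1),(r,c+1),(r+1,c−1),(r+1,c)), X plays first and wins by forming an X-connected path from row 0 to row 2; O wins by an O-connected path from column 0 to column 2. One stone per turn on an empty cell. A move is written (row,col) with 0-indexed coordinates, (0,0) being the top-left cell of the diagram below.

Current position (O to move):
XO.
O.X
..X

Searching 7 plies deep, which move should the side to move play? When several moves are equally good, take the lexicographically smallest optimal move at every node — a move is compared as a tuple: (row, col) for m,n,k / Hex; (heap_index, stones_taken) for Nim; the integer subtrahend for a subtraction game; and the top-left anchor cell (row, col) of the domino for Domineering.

O's best at [XO./O.X/..X]: (0,2)

p1 O@[XO./O.X/..X]: (0,2)[XOO/O.X/..X]+1* (1,1)[XO./OOX/..X]-1 (2,0)[XO./O.X/O.X]-1 (2,1)[XO./O.X/.OX]-1
p2 X@[XOO/O.X/..X] terminal -1; root [XO./O.X/..X] d7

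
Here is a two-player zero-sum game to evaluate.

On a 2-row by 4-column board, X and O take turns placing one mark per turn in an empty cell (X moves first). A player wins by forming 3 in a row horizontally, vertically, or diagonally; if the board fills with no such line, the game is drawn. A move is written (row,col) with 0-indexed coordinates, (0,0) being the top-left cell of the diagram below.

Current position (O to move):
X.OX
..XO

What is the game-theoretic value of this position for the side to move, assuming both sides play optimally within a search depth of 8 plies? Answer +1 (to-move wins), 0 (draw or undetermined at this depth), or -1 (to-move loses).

value(X.OX/..XO, O) = 0

ply 1, O at X.OX/..XO | (0,1)=+0→XOOX/..XO*; (1,0)=+0→X.OX/O.XO; (1,1)=+0→X.OX/.OXO
ply 2, X at XOOX/..XO | (1,0)=+0→XOOX/X.XO*; (1,1)=+0→XOOX/.XXO
ply 3, O at XOOX/X.XO | (1,1)=+0→XOOX/XOXO*
ply 4: XOOX/XOXO is terminal +0 (X); from X.OX/..XO depth 8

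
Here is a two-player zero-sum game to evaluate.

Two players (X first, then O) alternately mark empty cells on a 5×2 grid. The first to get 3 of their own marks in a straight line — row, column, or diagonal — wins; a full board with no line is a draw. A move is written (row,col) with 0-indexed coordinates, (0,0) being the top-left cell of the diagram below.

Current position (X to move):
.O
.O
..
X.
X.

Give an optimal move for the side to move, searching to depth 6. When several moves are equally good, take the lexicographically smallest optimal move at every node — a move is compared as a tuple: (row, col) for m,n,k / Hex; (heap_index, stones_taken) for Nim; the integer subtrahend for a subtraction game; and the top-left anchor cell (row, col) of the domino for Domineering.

X's best at [.O/.O/../X./X.]: (2,0)

ply 1, X at .O/.O/../X./X. | (0,0)=-1→XO/.O/../X./X.; (1,0)=-1→.O/XO/../X./X.; (2,0)=+1→.O/.O/X./X./X.*; (2,1)=+0→.O/.O/.X/X./X.; (3,1)=-1→.O/.O/../XX/X.; (4,1)=-1→.O/.O/../X./XX
ply 2: .O/.O/X./X./X. is terminal -1 (O); from .O/.O/../X./X. depth 6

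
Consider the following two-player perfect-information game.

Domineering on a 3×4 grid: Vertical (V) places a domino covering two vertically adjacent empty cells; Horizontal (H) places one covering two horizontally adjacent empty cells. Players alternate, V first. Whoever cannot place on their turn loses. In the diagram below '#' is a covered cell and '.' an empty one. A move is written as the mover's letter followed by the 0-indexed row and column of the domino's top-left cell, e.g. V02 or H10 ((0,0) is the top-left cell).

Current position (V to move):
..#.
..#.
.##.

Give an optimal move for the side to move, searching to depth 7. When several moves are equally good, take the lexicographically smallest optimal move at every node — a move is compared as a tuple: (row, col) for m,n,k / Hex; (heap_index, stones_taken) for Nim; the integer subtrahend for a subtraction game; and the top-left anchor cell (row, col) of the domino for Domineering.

ply 1, V at ..#./..#./.##. | V00=+1→#.#./#.#./.##.*; V01=+1→.##./.##./.##.; V03=-1→..##/..##/.##.; V10=+1→..#./#.#./###.; V13=-1→..#./..##/.###
ply 2: #.#./#.#./.##. is terminal -1 (H); from ..#./..#./.##. depth 7

V's best at [..#./..#./.##.]: V00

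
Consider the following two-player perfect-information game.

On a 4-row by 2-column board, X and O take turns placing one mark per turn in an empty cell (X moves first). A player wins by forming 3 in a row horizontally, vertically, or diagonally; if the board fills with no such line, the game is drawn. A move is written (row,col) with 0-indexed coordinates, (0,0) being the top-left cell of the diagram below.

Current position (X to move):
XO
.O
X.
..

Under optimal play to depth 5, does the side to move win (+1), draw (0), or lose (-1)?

value(XO/.O/X./.., X) = +1

ply 1, X at XO/.O/X./.. | (1,0)=+1→XO/XO/X./..*; (2,1)=+0→XO/.O/XX/..; (3,0)=-1→XO/.O/X./X.; (3,1)=-1→XO/.O/X./.X
ply 2: XO/XO/X./.. is terminal -1 (O); from XO/.O/X./.. depth 5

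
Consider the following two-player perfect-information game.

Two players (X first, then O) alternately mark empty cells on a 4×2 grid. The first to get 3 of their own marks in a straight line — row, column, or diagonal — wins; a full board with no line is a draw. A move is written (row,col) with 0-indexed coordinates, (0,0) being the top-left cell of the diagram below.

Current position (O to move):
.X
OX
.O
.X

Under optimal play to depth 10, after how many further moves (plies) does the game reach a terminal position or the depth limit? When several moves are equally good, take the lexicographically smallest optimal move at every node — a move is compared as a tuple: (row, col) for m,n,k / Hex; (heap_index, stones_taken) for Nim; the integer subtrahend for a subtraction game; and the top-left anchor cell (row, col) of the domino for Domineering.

ply 1, O at .X/OX/.O/.X | (0,0)=+0→OX/OX/.O/.X; (2,0)=+1→.X/OX/OO/.X*; (3,0)=+0→.X/OX/.O/OX
ply 2, X at .X/OX/OO/.X | (0,0)=-1→XX/OX/OO/.X*; (3,0)=-1→.X/OX/OO/XX
ply 3, O at XX/OX/OO/.X | (3,0)=+1→XX/OX/OO/OX*
ply 4: XX/OX/OO/OX is terminal -1 (X); from .X/OX/.O/.X depth 10

PV length from [.X/OX/.O/.X]: 3 plies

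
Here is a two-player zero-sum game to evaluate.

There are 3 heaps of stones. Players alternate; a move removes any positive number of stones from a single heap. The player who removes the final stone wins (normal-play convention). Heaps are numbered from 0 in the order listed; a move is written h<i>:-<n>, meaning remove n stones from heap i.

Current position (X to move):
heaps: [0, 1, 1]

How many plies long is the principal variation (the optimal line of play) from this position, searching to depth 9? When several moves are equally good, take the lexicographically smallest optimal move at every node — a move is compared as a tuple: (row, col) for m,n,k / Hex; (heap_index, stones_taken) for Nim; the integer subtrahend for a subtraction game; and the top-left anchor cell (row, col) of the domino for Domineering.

PV length from [(0,1,1)]: 2 plies

ply 1, X at (0,1,1) | h1:-1=-1→(0,0,1)*; h2:-1=-1→(0,1,0)
ply 2, O at (0,0,1) | h2:-1=+1→(0,0,0)*
ply 3: (0,0,0) is terminal -1 (X); from (0,1,1) depth 9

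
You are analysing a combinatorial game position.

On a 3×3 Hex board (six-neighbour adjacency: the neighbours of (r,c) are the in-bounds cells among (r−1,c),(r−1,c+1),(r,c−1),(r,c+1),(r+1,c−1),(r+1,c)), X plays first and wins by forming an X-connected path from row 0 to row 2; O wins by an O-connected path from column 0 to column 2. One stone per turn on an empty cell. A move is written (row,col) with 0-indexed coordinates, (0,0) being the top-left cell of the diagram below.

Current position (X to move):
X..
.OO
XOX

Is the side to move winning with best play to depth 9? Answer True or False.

p1 X@[X../.OO/XOX]: (0,1)[XX./.OO/XOX]-1 (0,2)[X.X/.OO/XOX]-1 (1,0)[X../XOO/XOX]+1*
p2 O@[X../XOO/XOX] terminal -1; root [X../.OO/XOX] d9

X winning at [X../.OO/XOX]: True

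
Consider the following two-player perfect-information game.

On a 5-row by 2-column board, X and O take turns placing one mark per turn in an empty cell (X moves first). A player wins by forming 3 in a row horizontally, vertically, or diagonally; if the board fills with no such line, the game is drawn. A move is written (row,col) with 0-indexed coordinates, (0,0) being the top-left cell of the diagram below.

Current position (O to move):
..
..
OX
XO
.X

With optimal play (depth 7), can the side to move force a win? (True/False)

O winning at [../../OX/XO/.X]: False

p1 O@[../../OX/XO/.X]: (0,0)[O./../OX/XO/.X]+0* (0,1)[.O/../OX/XO/.X]+0 (1,0)[../O./OX/XO/.X]+0 (1,1)[../.O/OX/XO/.X]+0 (4,0)[../../OX/XO/OX]+0
p2 X@[O./../OX/XO/.X]: (0,1)[OX/../OX/XO/.X]-1 (1,0)[O./X./OX/XO/.X]+0* (1,1)[O./.X/OX/XO/.X]-1 (4,0)[O./../OX/XO/XX]-1
p3 O@[O./X./OX/XO/.X]: (0,1)[OO/X./OX/XO/.X]+0* (1,1)[O./XO/OX/XO/.X]+0 (4,0)[O./X./OX/XO/OX]+0
p4 X@[OO/X./OX/XO/.X]: (1,1)[OO/XX/OX/XO/.X]+0* (4,0)[OO/X./OX/XO/XX]+0
p5 O@[OO/XX/OX/XO/.X]: (4,0)[OO/XX/OX/XO/OX]+0*
p6 X@[OO/XX/OX/XO/OX] terminal +0; root [../../OX/XO/.X] d7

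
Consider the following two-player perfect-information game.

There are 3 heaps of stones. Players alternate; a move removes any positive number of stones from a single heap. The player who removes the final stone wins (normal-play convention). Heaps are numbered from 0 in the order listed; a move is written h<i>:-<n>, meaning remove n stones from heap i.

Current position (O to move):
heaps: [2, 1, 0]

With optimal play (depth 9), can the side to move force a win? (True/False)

O winning at [(2,1,0)]: True

[(2,1,0)] O move#1: h0:-1:+1/(1,1,0)*, h0:-2:-1/(0,1,0), h1:-1:-1/(2,0,0)
[(1,1,0)] X move#2: h0:-1:-1/(0,1,0)*, h1:-1:-1/(1,0,0)
[(0,1,0)] O move#3: h1:-1:+1/(0,0,0)*
[(0,0,0)] end (terminal -1, X#4); searched (2,1,0) to 9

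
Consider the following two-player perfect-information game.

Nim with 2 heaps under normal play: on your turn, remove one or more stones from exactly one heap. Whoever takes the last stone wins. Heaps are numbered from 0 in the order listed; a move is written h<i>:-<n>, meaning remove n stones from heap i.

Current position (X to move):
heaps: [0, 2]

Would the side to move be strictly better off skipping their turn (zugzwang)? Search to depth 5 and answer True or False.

zugzwang((0,2), X) = False

[(0,2)] X move#1: h1:-1:-1/(0,1), h1:-2:+1/(0,0)*
[(0,0)] end (terminal -1, O#2); searched (0,2) to 5
if X skipped the turn, O would face:
~ [(0,2)] O move#1: h1:-1:-1/(0,1), h1:-2:+1/(0,0)*
~ [(0,0)] end (terminal -1, X#2); searched (0,2) to 5
compare (X): move=+1 vs pass=-1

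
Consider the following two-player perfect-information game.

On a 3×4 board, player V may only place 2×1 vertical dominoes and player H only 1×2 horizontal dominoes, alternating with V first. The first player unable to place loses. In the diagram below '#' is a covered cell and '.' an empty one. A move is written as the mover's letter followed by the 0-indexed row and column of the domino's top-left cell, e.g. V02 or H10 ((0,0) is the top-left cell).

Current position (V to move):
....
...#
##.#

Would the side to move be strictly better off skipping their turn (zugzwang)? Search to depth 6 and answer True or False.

zugzwang(..../...#/##.#, V) = False

[..../...#/##.#] V move#1: V00:-1/#.../#..#/##.#, V01:+1/.#../.#.#/##.#*, V02:-1/..#./..##/##.#, V12:-1/..../..##/####
[.#../.#.#/##.#] H move#2: H02:-1/.###/.#.#/##.#*
[.###/.#.#/##.#] V move#3: V00:+1/####/##.#/##.#*, V12:+1/.###/.###/####
[####/##.#/##.#] end (terminal -1, H#4); searched ..../...#/##.# to 6
if V skipped the turn, H would face:
~ [..../...#/##.#] H move#1: H00:+1/##../...#/##.#*, H01:+1/.##./...#/##.#, H02:-1/..##/...#/##.#, H10:+1/..../##.#/##.#, H11:+1/..../.###/##.#
~ [##../...#/##.#] V move#2: V02:-1/###./..##/##.#*, V12:-1/##../..##/####
~ [###./..##/##.#] H move#3: H10:+1/###./####/##.#*
~ [###./####/##.#] end (terminal -1, V#4); searched ..../...#/##.# to 6
compare (V): move=+1 vs pass=-1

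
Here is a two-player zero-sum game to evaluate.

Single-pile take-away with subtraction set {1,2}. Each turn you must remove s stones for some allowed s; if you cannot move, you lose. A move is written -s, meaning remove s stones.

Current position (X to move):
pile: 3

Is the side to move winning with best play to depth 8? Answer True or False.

X winning at [3]: False

p1 X@[3]: -1[2]-1* -2[1]-1
p2 O@[2]: -1[1]-1 -2[0]+1*
p3 X@[0] terminal -1; root [3] d8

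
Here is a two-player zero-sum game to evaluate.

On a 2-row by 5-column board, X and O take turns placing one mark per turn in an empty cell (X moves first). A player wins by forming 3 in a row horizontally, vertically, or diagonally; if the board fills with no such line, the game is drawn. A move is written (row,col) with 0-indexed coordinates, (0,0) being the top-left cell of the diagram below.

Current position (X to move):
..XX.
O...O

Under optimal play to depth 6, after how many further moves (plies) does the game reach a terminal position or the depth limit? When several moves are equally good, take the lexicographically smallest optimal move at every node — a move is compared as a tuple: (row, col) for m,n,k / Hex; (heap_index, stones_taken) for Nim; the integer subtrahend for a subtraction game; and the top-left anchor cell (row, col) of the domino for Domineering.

PV length from [..XX./O...O]: 3 plies

p1 X@[..XX./O...O]: (0,0)[X.XX./O...O]+1* (0,1)[.XXX./O...O]+1 (0,4)[..XXX/O...O]+1 (1,1)[..XX./OX..O]+1 (1,2)[..XX./O.X.O]+1 (1,3)[..XX./O..XO]+1
p2 O@[X.XX./O...O]: (0,1)[XOXX./O...O]-1* (0,4)[X.XXO/O...O]-1 (1,1)[X.XX./OO..O]-1 (1,2)[X.XX./O.O.O]-1 (1,3)[X.XX./O..OO]-1
p3 X@[XOXX./O...O]: (0,4)[XOXXX/O...O]+1* (1,1)[XOXX./OX..O]+0 (1,2)[XOXX./O.X.O]+0 (1,3)[XOXX./O..XO]+0
p4 O@[XOXXX/O...O] terminal -1; root [..XX./O...O] d6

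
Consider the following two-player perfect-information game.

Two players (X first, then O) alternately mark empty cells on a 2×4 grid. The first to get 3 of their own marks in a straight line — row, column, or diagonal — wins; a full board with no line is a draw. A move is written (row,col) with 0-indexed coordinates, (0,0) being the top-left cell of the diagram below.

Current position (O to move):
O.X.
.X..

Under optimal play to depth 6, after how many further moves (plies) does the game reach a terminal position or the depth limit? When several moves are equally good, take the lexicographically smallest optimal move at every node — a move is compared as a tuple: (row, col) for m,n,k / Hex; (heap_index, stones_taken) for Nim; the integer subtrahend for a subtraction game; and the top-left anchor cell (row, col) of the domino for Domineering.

PV length from [O.X./.X..]: 5 plies

ply 1, O at O.X./.X.. | (0,1)=-1→OOX./.X..; (0,3)=-1→O.XO/.X..; (1,0)=+0→O.X./OX..*; (1,2)=+0→O.X./.XO.; (1,3)=+0→O.X./.X.O
ply 2, X at O.X./OX.. | (0,1)=+0→OXX./OX..*; (0,3)=+0→O.XX/OX..; (1,2)=+0→O.X./OXX.; (1,3)=+0→O.X./OX.X
ply 3, O at OXX./OX.. | (0,3)=+0→OXXO/OX..*; (1,2)=-1→OXX./OXO.; (1,3)=-1→OXX./OX.O
ply 4, X at OXXO/OX.. | (1,2)=+0→OXXO/OXX.*; (1,3)=+0→OXXO/OX.X
ply 5, O at OXXO/OXX. | (1,3)=+0→OXXO/OXXO*
ply 6: OXXO/OXXO is terminal +0 (X); from O.X./.X.. depth 6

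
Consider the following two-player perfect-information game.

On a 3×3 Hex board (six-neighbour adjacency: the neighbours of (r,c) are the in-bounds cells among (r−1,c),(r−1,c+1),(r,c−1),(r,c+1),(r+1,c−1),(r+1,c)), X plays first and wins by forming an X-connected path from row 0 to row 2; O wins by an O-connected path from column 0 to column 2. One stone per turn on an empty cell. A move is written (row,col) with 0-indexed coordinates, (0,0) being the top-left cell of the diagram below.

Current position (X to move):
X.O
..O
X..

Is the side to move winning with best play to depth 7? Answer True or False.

X winning at [X.O/..O/X..]: True

p1 X@[X.O/..O/X..]: (0,1)[XXO/..O/X..]+1* (1,0)[X.O/X.O/X..]+1 (1,1)[X.O/.XO/X..]+1 (2,1)[X.O/..O/XX.]-1 (2,2)[X.O/..O/X.X]-1
p2 O@[XXO/..O/X..]: (1,0)[XXO/O.O/X..]-1* (1,1)[XXO/.OO/X..]-1 (2,1)[XXO/..O/XO.]-1 (2,2)[XXO/..O/X.O]-1
p3 X@[XXO/O.O/X..]: (1,1)[XXO/OXO/X..]+1* (2,1)[XXO/O.O/XX.]-1 (2,2)[XXO/O.O/X.X]-1
p4 O@[XXO/OXO/X..] terminal -1; root [X.O/..O/X..] d7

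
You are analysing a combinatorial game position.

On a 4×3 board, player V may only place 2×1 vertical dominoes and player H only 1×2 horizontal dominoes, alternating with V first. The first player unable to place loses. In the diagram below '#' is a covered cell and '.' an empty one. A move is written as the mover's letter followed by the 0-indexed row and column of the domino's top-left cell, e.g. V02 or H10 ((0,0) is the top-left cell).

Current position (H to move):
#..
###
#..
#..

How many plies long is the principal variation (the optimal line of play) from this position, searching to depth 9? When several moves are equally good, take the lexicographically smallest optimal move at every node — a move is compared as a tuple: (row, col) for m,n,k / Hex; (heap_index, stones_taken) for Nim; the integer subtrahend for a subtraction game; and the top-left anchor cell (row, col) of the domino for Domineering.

ply 1, H at #../###/#../#.. | H01=-1→###/###/#../#..; H21=+1→#../###/###/#..*; H31=+1→#../###/#../###
ply 2: #../###/###/#.. is terminal -1 (V); from #../###/#../#.. depth 9

PV length from [#../###/#../#..]: 1 ply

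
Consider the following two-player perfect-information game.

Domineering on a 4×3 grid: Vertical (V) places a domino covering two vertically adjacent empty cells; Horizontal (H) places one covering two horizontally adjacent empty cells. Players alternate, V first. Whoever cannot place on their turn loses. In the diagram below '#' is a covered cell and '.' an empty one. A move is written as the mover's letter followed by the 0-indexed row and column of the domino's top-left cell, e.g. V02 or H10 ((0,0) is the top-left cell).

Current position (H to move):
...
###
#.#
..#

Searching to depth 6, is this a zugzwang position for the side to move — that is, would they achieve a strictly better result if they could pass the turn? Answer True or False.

zugzwang(.../###/#.#/..#, H) = False

ply 1, H at .../###/#.#/..# | H00=-1→##./###/#.#/..#; H01=-1→.##/###/#.#/..#; H30=+1→.../###/#.#/###*
ply 2: .../###/#.#/### is terminal -1 (V); from .../###/#.#/..# depth 6
if H skipped the turn, V would face:
~ ply 1, V at .../###/#.#/..# | V21=-1→.../###/###/.##*
~ ply 2, H at .../###/###/.## | H00=+1→##./###/###/.##*; H01=+1→.##/###/###/.##
~ ply 3: ##./###/###/.## is terminal -1 (V); from .../###/#.#/..# depth 6
compare (H): move=+1 vs pass=+1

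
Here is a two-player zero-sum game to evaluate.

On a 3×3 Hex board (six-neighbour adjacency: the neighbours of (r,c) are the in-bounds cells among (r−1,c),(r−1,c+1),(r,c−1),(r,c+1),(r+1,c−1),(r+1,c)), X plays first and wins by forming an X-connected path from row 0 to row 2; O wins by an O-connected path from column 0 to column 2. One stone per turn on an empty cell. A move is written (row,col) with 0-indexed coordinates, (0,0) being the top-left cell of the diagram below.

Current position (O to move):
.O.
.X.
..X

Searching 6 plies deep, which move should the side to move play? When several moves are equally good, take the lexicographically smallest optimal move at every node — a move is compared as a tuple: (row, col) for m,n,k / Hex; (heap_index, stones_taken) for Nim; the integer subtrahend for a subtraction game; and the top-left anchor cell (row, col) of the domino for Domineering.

[.O./.X./..X] O move#1: (0,0):-1/OO./.X./..X, (0,2):+1/.OO/.X./..X*, (1,0):-1/.O./OX./..X, (1,2):-1/.O./.XO/..X, (2,0):-1/.O./.X./O.X, (2,1):-1/.O./.X./.OX
[.OO/.X./..X] X move#2: (0,0):-1/XOO/.X./..X*, (1,0):-1/.OO/XX./..X, (1,2):-1/.OO/.XX/..X, (2,0):-1/.OO/.X./X.X, (2,1):-1/.OO/.X./.XX
[XOO/.X./..X] O move#3: (1,0):+1/XOO/OX./..X*, (1,2):-1/XOO/.XO/..X, (2,0):-1/XOO/.X./O.X, (2,1):-1/XOO/.X./.OX
[XOO/OX./..X] end (terminal -1, X#4); searched .O./.X./..X to 6

O's best at [.O./.X./..X]: (0,2)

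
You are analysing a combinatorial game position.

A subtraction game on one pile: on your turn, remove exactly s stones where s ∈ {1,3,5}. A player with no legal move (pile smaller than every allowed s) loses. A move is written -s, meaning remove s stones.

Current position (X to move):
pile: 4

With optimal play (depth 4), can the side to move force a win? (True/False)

p1 X@[4]: -1[3]-1* -3[1]-1
p2 O@[3]: -1[2]+1* -3[0]+1
p3 X@[2]: -1[1]-1*
p4 O@[1]: -1[0]+1*
p5 X@[0] terminal -1; root [4] d4

X winning at [4]: False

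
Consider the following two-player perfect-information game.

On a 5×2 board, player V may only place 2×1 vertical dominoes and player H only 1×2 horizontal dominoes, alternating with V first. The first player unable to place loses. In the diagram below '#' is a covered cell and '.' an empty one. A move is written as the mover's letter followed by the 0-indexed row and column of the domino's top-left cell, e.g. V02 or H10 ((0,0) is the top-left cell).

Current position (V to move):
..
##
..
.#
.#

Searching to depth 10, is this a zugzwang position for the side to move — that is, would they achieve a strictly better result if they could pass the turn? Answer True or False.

p1 V@[../##/../.#/.#]: V20[../##/#./##/.#]-1* V30[../##/../##/##]-1
p2 H@[../##/#./##/.#]: H00[##/##/#./##/.#]+1*
p3 V@[##/##/#./##/.#] terminal -1; root [../##/../.#/.#] d10
pass branch (H moves first from the same position):
  | p1 H@[../##/../.#/.#]: H00[##/##/../.#/.#]-1 H20[../##/##/.#/.#]+1*
  | p2 V@[../##/##/.#/.#]: V30[../##/##/##/##]-1*
  | p3 H@[../##/##/##/##]: H00[##/##/##/##/##]+1*
  | p4 V@[##/##/##/##/##] terminal -1; root [../##/../.#/.#] d10
V moving scores -1; V passing scores -1

zugzwang(../##/../.#/.#, V) = False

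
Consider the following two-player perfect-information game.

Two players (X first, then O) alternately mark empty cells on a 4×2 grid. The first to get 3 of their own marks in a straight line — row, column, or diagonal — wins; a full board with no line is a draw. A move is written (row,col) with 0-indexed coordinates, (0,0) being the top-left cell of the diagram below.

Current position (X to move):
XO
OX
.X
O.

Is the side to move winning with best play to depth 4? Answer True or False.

X winning at [XO/OX/.X/O.]: True

p1 X@[XO/OX/.X/O.]: (2,0)[XO/OX/XX/O.]+0 (3,1)[XO/OX/.X/OX]+1*
p2 O@[XO/OX/.X/OX] terminal -1; root [XO/OX/.X/O.] d4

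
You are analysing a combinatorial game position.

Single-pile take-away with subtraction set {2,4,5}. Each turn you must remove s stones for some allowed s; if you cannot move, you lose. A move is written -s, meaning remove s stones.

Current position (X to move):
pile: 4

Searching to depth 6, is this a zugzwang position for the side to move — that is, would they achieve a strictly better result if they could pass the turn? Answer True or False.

p1 X@[4]: -2[2]-1 -4[0]+1*
p2 O@[0] terminal -1; root [4] d6
pass branch (O moves first from the same position):
  | p1 O@[4]: -2[2]-1 -4[0]+1*
  | p2 X@[0] terminal -1; root [4] d6
X moving scores +1; X passing scores -1

zugzwang(4, X) = False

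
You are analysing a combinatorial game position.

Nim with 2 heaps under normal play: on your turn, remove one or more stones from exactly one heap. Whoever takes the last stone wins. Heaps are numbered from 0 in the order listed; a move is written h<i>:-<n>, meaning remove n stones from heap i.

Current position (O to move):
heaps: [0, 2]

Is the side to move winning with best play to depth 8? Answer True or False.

[(0,2)] O move#1: h1:-1:-1/(0,1), h1:-2:+1/(0,0)*
[(0,0)] end (terminal -1, X#2); searched (0,2) to 8

O winning at [(0,2)]: True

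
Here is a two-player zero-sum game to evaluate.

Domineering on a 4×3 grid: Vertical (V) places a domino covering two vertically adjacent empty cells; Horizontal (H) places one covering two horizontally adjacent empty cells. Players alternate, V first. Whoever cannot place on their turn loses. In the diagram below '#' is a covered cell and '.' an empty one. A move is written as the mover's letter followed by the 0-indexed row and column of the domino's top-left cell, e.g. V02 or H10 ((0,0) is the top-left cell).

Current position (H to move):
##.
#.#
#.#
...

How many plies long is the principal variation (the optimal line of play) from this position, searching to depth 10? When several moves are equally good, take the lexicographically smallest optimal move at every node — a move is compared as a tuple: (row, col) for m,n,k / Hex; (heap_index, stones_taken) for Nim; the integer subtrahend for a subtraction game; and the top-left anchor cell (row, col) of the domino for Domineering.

PV length from [##./#.#/#.#/...]: 2 plies

p1 H@[##./#.#/#.#/...]: H30[##./#.#/#.#/##.]-1* H31[##./#.#/#.#/.##]-1
p2 V@[##./#.#/#.#/##.]: V11[##./###/###/##.]+1*
p3 H@[##./###/###/##.] terminal -1; root [##./#.#/#.#/...] d10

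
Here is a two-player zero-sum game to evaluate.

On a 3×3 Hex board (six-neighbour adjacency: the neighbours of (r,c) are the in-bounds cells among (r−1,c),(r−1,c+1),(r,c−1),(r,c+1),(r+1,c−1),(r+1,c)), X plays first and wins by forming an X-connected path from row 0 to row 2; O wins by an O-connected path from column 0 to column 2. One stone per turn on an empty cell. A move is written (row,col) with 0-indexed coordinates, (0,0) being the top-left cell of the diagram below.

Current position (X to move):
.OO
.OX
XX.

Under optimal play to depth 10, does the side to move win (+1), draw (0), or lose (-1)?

value(.OO/.OX/XX., X) = -1

[.OO/.OX/XX.] X move#1: (0,0):-1/XOO/.OX/XX.*, (1,0):-1/.OO/XOX/XX., (2,2):-1/.OO/.OX/XXX
[XOO/.OX/XX.] O move#2: (1,0):+1/XOO/OOX/XX.*, (2,2):-1/XOO/.OX/XXO
[XOO/OOX/XX.] end (terminal -1, X#3); searched .OO/.OX/XX. to 10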